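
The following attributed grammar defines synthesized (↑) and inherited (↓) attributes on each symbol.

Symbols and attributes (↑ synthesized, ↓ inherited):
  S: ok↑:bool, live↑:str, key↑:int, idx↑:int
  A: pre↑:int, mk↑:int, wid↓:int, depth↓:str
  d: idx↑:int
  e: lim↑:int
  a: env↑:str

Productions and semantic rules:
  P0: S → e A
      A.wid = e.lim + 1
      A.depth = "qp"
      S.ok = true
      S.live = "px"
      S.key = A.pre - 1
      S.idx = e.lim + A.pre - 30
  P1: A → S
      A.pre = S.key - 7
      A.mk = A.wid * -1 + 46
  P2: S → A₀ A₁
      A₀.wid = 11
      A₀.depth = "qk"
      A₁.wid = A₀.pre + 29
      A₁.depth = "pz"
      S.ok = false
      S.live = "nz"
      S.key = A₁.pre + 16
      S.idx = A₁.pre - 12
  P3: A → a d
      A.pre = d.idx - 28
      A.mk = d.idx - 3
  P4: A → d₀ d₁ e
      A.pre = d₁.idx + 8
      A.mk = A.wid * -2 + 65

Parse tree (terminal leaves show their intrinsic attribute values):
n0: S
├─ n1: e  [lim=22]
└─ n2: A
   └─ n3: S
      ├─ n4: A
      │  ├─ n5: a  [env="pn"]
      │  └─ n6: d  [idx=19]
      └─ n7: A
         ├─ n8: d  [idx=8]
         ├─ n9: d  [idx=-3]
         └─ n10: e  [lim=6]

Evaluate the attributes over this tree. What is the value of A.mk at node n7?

25

1. n1.lim = 22  [terminal]
2. n2.wid = 23  [e.lim + 1]
3. n2.depth = "qp"  ["qp"]
4. n4.wid = 11  [11]
5. n4.depth = "qk"  ["qk"]
6. n5.env = "pn"  [terminal]
7. n6.idx = 19  [terminal]
8. n4.pre = -9  [d.idx - 28]
9. n4.mk = 16  [d.idx - 3]
10. n7.wid = 20  [A₀.pre + 29]
11. n7.depth = "pz"  ["pz"]
12. n8.idx = 8  [terminal]
13. n9.idx = -3  [terminal]
14. n10.lim = 6  [terminal]
15. n7.pre = 5  [d₁.idx + 8]
16. n7.mk = 25  [A.wid * -2 + 65]
17. n3.ok = false  [false]
18. n3.live = "nz"  ["nz"]
19. n3.key = 21  [A₁.pre + 16]
20. n3.idx = -7  [A₁.pre - 12]
21. n2.pre = 14  [S.key - 7]
22. n2.mk = 23  [A.wid * -1 + 46]
23. n0.ok = true  [true]
24. n0.live = "px"  ["px"]
25. n0.key = 13  [A.pre - 1]
26. n0.idx = 6  [e.lim + A.pre - 30]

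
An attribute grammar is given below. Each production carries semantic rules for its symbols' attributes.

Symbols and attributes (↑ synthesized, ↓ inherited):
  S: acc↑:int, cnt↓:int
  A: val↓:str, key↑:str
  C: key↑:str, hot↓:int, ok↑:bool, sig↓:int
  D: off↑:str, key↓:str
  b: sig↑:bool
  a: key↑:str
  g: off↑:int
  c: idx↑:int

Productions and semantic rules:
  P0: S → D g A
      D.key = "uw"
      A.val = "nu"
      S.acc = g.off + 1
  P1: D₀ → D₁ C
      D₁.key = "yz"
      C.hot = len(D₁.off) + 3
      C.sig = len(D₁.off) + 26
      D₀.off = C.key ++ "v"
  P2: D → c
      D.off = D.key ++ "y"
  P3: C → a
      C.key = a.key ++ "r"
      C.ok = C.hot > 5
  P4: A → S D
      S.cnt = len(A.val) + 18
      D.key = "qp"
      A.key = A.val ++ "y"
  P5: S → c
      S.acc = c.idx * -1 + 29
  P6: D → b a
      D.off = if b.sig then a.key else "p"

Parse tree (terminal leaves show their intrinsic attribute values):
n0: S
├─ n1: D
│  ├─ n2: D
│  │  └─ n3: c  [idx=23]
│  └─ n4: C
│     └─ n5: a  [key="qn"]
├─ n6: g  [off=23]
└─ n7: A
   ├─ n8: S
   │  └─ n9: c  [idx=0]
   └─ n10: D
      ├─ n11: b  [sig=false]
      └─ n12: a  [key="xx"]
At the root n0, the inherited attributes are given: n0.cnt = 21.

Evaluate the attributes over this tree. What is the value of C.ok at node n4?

1. n0.cnt = 21  [given at root]
2. n1.key = "uw"  ["uw"]
3. n2.key = "yz"  ["yz"]
4. n3.idx = 23  [terminal]
5. n2.off = "yzy"  [D.key ++ "y"]
6. n4.hot = 6  [len(D₁.off) + 3]
7. n4.sig = 29  [len(D₁.off) + 26]
8. n5.key = "qn"  [terminal]
9. n4.key = "qnr"  [a.key ++ "r"]
10. n4.ok = true  [C.hot > 5]
11. n1.off = "qnrv"  [C.key ++ "v"]
12. n6.off = 23  [terminal]
13. n7.val = "nu"  ["nu"]
14. n8.cnt = 20  [len(A.val) + 18]
15. n9.idx = 0  [terminal]
16. n8.acc = 29  [c.idx * -1 + 29]
17. n10.key = "qp"  ["qp"]
18. n11.sig = false  [terminal]
19. n12.key = "xx"  [terminal]
20. n10.off = "p"  [if b.sig then a.key else "p"]
21. n7.key = "nuy"  [A.val ++ "y"]
22. n0.acc = 24  [g.off + 1]

true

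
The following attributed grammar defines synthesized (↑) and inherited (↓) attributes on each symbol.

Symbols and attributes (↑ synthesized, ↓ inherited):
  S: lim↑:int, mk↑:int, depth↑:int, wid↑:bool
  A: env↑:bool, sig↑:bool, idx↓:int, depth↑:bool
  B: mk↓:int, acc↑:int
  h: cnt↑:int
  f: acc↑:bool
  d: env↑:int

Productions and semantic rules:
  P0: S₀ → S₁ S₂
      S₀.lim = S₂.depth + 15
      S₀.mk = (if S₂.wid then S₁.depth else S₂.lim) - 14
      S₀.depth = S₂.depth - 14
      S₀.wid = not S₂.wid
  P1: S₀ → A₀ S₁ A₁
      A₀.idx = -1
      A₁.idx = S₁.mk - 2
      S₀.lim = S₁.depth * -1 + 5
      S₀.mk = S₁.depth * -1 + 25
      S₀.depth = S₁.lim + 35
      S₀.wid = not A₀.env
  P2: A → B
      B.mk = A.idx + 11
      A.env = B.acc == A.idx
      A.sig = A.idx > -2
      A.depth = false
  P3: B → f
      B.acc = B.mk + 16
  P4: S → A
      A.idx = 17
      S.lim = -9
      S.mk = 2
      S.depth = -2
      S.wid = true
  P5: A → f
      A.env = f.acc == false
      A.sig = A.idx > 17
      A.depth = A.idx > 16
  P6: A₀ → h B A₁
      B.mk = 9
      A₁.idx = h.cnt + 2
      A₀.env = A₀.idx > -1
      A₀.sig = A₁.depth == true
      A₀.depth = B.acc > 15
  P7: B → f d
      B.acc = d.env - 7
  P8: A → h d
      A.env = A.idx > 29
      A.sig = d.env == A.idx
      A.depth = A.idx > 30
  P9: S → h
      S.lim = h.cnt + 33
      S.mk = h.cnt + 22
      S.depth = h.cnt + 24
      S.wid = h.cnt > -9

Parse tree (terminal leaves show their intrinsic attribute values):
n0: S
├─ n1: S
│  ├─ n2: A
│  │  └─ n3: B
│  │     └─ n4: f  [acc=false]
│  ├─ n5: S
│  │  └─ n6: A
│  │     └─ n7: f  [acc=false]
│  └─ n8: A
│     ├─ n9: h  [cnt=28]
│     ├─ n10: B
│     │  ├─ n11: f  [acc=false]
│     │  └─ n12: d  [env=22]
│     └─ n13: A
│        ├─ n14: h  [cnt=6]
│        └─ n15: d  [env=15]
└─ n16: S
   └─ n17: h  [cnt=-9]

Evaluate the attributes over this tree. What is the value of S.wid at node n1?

1. n2.idx = -1  [-1]
2. n3.mk = 10  [A.idx + 11]
3. n4.acc = false  [terminal]
4. n3.acc = 26  [B.mk + 16]
5. n2.env = false  [B.acc == A.idx]
6. n2.sig = true  [A.idx > -2]
7. n2.depth = false  [false]
8. n6.idx = 17  [17]
9. n7.acc = false  [terminal]
10. n6.env = true  [f.acc == false]
11. n6.sig = false  [A.idx > 17]
12. n6.depth = true  [A.idx > 16]
13. n5.lim = -9  [-9]
14. n5.mk = 2  [2]
15. n5.depth = -2  [-2]
16. n5.wid = true  [true]
17. n8.idx = 0  [S₁.mk - 2]
18. n9.cnt = 28  [terminal]
19. n10.mk = 9  [9]
20. n11.acc = false  [terminal]
21. n12.env = 22  [terminal]
22. n10.acc = 15  [d.env - 7]
23. n13.idx = 30  [h.cnt + 2]
24. n14.cnt = 6  [terminal]
25. n15.env = 15  [terminal]
26. n13.env = true  [A.idx > 29]
27. n13.sig = false  [d.env == A.idx]
28. n13.depth = false  [A.idx > 30]
29. n8.env = true  [A₀.idx > -1]
30. n8.sig = false  [A₁.depth == true]
31. n8.depth = false  [B.acc > 15]
32. n1.lim = 7  [S₁.depth * -1 + 5]
33. n1.mk = 27  [S₁.depth * -1 + 25]
34. n1.depth = 26  [S₁.lim + 35]
35. n1.wid = true  [not A₀.env]
36. n17.cnt = -9  [terminal]
37. n16.lim = 24  [h.cnt + 33]
38. n16.mk = 13  [h.cnt + 22]
39. n16.depth = 15  [h.cnt + 24]
40. n16.wid = false  [h.cnt > -9]
41. n0.lim = 30  [S₂.depth + 15]
42. n0.mk = 10  [(if S₂.wid then S₁.depth else S₂.lim) - 14]
43. n0.depth = 1  [S₂.depth - 14]
44. n0.wid = true  [not S₂.wid]

true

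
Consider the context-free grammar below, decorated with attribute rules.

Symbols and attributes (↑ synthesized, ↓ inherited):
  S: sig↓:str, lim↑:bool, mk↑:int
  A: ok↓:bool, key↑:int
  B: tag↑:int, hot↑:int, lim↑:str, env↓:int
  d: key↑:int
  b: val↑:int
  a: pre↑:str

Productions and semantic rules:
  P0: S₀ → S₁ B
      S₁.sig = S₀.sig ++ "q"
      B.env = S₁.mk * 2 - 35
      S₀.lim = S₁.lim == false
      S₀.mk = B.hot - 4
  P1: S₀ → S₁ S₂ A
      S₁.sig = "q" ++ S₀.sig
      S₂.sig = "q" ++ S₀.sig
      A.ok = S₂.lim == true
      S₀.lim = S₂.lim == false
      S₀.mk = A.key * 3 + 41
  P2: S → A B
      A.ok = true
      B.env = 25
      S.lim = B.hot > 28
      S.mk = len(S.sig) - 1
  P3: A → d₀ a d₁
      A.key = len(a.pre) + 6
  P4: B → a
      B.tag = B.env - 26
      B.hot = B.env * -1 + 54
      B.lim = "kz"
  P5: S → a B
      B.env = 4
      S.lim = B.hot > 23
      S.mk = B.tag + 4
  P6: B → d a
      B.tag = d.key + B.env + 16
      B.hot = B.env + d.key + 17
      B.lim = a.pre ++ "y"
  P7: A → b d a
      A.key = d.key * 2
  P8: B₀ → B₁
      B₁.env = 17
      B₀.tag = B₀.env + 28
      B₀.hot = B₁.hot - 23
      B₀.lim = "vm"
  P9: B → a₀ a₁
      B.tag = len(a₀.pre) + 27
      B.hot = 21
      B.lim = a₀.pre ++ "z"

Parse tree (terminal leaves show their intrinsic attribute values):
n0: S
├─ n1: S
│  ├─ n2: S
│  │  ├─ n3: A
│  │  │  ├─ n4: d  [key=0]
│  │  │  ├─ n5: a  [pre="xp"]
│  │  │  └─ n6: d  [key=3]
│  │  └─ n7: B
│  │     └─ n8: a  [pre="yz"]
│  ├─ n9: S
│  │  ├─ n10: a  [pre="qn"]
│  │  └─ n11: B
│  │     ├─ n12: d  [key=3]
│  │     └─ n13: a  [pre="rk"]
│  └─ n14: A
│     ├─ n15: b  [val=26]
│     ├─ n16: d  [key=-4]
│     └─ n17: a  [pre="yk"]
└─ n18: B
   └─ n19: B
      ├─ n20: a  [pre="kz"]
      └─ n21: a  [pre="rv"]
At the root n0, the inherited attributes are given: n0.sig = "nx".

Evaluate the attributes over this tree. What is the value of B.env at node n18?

-1

1. n0.sig = "nx"  [given at root]
2. n1.sig = "nxq"  [S₀.sig ++ "q"]
3. n2.sig = "qnxq"  ["q" ++ S₀.sig]
4. n3.ok = true  [true]
5. n4.key = 0  [terminal]
6. n5.pre = "xp"  [terminal]
7. n6.key = 3  [terminal]
8. n3.key = 8  [len(a.pre) + 6]
9. n7.env = 25  [25]
10. n8.pre = "yz"  [terminal]
11. n7.tag = -1  [B.env - 26]
12. n7.hot = 29  [B.env * -1 + 54]
13. n7.lim = "kz"  ["kz"]
14. n2.lim = true  [B.hot > 28]
15. n2.mk = 3  [len(S.sig) - 1]
16. n9.sig = "qnxq"  ["q" ++ S₀.sig]
17. n10.pre = "qn"  [terminal]
18. n11.env = 4  [4]
19. n12.key = 3  [terminal]
20. n13.pre = "rk"  [terminal]
21. n11.tag = 23  [d.key + B.env + 16]
22. n11.hot = 24  [B.env + d.key + 17]
23. n11.lim = "rky"  [a.pre ++ "y"]
24. n9.lim = true  [B.hot > 23]
25. n9.mk = 27  [B.tag + 4]
26. n14.ok = true  [S₂.lim == true]
27. n15.val = 26  [terminal]
28. n16.key = -4  [terminal]
29. n17.pre = "yk"  [terminal]
30. n14.key = -8  [d.key * 2]
31. n1.lim = false  [S₂.lim == false]
32. n1.mk = 17  [A.key * 3 + 41]
33. n18.env = -1  [S₁.mk * 2 - 35]
34. n19.env = 17  [17]
35. n20.pre = "kz"  [terminal]
36. n21.pre = "rv"  [terminal]
37. n19.tag = 29  [len(a₀.pre) + 27]
38. n19.hot = 21  [21]
39. n19.lim = "kzz"  [a₀.pre ++ "z"]
40. n18.tag = 27  [B₀.env + 28]
41. n18.hot = -2  [B₁.hot - 23]
42. n18.lim = "vm"  ["vm"]
43. n0.lim = true  [S₁.lim == false]
44. n0.mk = -6  [B.hot - 4]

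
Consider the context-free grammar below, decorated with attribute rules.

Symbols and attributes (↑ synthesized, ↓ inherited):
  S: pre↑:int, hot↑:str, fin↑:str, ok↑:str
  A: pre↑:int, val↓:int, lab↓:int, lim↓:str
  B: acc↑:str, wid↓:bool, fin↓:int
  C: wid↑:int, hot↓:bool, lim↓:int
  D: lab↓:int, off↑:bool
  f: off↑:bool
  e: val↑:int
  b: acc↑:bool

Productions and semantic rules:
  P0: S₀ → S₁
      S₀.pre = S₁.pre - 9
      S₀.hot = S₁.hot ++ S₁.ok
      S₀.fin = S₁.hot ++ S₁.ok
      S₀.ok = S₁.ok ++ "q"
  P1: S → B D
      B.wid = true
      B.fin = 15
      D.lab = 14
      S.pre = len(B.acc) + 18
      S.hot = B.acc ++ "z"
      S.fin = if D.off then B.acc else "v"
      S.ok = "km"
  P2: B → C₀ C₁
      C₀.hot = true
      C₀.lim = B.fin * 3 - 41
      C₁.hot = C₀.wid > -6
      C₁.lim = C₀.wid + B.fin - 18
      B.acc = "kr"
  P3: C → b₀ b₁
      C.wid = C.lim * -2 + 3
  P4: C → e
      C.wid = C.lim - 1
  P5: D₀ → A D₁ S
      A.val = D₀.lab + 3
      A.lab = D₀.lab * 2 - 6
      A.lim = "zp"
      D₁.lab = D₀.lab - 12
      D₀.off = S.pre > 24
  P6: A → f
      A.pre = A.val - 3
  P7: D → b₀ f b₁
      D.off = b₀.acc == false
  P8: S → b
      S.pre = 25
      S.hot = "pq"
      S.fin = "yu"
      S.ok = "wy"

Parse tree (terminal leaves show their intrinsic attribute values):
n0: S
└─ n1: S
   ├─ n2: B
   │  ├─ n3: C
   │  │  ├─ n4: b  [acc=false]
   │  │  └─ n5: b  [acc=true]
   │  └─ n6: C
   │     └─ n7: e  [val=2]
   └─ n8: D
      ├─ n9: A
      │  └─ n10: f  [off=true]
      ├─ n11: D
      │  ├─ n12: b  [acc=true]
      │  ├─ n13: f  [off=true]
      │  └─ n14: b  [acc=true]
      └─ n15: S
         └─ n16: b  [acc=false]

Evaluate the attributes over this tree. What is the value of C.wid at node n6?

-9

1. n2.wid = true  [true]
2. n2.fin = 15  [15]
3. n3.hot = true  [true]
4. n3.lim = 4  [B.fin * 3 - 41]
5. n4.acc = false  [terminal]
6. n5.acc = true  [terminal]
7. n3.wid = -5  [C.lim * -2 + 3]
8. n6.hot = true  [C₀.wid > -6]
9. n6.lim = -8  [C₀.wid + B.fin - 18]
10. n7.val = 2  [terminal]
11. n6.wid = -9  [C.lim - 1]
12. n2.acc = "kr"  ["kr"]
13. n8.lab = 14  [14]
14. n9.val = 17  [D₀.lab + 3]
15. n9.lab = 22  [D₀.lab * 2 - 6]
16. n9.lim = "zp"  ["zp"]
17. n10.off = true  [terminal]
18. n9.pre = 14  [A.val - 3]
19. n11.lab = 2  [D₀.lab - 12]
20. n12.acc = true  [terminal]
21. n13.off = true  [terminal]
22. n14.acc = true  [terminal]
23. n11.off = false  [b₀.acc == false]
24. n16.acc = false  [terminal]
25. n15.pre = 25  [25]
26. n15.hot = "pq"  ["pq"]
27. n15.fin = "yu"  ["yu"]
28. n15.ok = "wy"  ["wy"]
29. n8.off = true  [S.pre > 24]
30. n1.pre = 20  [len(B.acc) + 18]
31. n1.hot = "krz"  [B.acc ++ "z"]
32. n1.fin = "kr"  [if D.off then B.acc else "v"]
33. n1.ok = "km"  ["km"]
34. n0.pre = 11  [S₁.pre - 9]
35. n0.hot = "krzkm"  [S₁.hot ++ S₁.ok]
36. n0.fin = "krzkm"  [S₁.hot ++ S₁.ok]
37. n0.ok = "kmq"  [S₁.ok ++ "q"]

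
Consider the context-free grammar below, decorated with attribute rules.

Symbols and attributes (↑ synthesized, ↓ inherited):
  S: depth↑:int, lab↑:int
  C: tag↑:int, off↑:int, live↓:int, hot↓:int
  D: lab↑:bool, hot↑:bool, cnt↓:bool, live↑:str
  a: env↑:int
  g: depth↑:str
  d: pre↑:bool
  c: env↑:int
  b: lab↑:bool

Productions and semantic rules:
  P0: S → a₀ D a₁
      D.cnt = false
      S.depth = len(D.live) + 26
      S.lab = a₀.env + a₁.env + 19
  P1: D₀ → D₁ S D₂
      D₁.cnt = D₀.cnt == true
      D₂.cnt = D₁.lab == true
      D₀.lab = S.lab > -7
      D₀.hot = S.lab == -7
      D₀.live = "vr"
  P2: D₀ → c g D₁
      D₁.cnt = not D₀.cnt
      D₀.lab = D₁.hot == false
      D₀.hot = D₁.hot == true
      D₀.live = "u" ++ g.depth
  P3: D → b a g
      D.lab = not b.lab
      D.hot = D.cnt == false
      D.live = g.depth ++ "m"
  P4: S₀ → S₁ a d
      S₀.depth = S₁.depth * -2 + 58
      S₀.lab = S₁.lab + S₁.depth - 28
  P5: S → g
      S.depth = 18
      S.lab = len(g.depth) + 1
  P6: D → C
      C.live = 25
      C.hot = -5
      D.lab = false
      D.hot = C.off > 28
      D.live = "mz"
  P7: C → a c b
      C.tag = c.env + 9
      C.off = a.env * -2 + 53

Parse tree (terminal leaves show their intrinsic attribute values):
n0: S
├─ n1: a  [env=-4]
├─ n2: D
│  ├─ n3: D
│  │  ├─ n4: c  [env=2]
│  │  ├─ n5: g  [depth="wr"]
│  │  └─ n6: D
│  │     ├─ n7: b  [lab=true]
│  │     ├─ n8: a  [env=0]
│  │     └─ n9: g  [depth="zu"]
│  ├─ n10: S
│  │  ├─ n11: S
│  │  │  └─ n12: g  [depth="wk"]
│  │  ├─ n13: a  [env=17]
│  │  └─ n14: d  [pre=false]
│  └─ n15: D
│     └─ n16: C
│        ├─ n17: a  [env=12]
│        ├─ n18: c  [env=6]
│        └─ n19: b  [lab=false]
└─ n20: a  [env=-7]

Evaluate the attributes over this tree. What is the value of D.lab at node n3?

1. n1.env = -4  [terminal]
2. n2.cnt = false  [false]
3. n3.cnt = false  [D₀.cnt == true]
4. n4.env = 2  [terminal]
5. n5.depth = "wr"  [terminal]
6. n6.cnt = true  [not D₀.cnt]
7. n7.lab = true  [terminal]
8. n8.env = 0  [terminal]
9. n9.depth = "zu"  [terminal]
10. n6.lab = false  [not b.lab]
11. n6.hot = false  [D.cnt == false]
12. n6.live = "zum"  [g.depth ++ "m"]
13. n3.lab = true  [D₁.hot == false]
14. n3.hot = false  [D₁.hot == true]
15. n3.live = "uwr"  ["u" ++ g.depth]
16. n12.depth = "wk"  [terminal]
17. n11.depth = 18  [18]
18. n11.lab = 3  [len(g.depth) + 1]
19. n13.env = 17  [terminal]
20. n14.pre = false  [terminal]
21. n10.depth = 22  [S₁.depth * -2 + 58]
22. n10.lab = -7  [S₁.lab + S₁.depth - 28]
23. n15.cnt = true  [D₁.lab == true]
24. n16.live = 25  [25]
25. n16.hot = -5  [-5]
26. n17.env = 12  [terminal]
27. n18.env = 6  [terminal]
28. n19.lab = false  [terminal]
29. n16.tag = 15  [c.env + 9]
30. n16.off = 29  [a.env * -2 + 53]
31. n15.lab = false  [false]
32. n15.hot = true  [C.off > 28]
33. n15.live = "mz"  ["mz"]
34. n2.lab = false  [S.lab > -7]
35. n2.hot = true  [S.lab == -7]
36. n2.live = "vr"  ["vr"]
37. n20.env = -7  [terminal]
38. n0.depth = 28  [len(D.live) + 26]
39. n0.lab = 8  [a₀.env + a₁.env + 19]

true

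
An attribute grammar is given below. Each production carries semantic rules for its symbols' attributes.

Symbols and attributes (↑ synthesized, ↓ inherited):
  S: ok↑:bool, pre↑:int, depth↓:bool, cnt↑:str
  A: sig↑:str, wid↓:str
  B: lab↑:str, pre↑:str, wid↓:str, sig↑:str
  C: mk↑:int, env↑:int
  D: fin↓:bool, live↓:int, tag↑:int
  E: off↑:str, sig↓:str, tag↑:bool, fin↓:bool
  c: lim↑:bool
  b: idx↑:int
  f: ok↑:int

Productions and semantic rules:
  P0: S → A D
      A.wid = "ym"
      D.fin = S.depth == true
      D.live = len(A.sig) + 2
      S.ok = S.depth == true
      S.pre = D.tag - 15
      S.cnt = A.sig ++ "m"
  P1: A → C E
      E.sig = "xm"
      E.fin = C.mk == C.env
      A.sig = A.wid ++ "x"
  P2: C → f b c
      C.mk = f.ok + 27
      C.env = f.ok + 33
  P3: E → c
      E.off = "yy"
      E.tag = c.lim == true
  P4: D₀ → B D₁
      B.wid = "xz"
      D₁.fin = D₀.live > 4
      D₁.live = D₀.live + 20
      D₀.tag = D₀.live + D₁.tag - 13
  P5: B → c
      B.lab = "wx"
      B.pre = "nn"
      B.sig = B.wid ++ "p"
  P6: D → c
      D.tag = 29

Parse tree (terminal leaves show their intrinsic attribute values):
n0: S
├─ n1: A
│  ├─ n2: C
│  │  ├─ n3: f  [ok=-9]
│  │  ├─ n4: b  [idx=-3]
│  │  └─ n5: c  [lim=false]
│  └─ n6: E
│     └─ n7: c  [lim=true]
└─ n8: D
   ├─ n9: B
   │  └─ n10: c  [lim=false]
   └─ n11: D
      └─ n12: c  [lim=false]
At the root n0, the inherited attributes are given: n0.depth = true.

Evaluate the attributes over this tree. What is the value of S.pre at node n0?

1. n0.depth = true  [given at root]
2. n1.wid = "ym"  ["ym"]
3. n3.ok = -9  [terminal]
4. n4.idx = -3  [terminal]
5. n5.lim = false  [terminal]
6. n2.mk = 18  [f.ok + 27]
7. n2.env = 24  [f.ok + 33]
8. n6.sig = "xm"  ["xm"]
9. n6.fin = false  [C.mk == C.env]
10. n7.lim = true  [terminal]
11. n6.off = "yy"  ["yy"]
12. n6.tag = true  [c.lim == true]
13. n1.sig = "ymx"  [A.wid ++ "x"]
14. n8.fin = true  [S.depth == true]
15. n8.live = 5  [len(A.sig) + 2]
16. n9.wid = "xz"  ["xz"]
17. n10.lim = false  [terminal]
18. n9.lab = "wx"  ["wx"]
19. n9.pre = "nn"  ["nn"]
20. n9.sig = "xzp"  [B.wid ++ "p"]
21. n11.fin = true  [D₀.live > 4]
22. n11.live = 25  [D₀.live + 20]
23. n12.lim = false  [terminal]
24. n11.tag = 29  [29]
25. n8.tag = 21  [D₀.live + D₁.tag - 13]
26. n0.ok = true  [S.depth == true]
27. n0.pre = 6  [D.tag - 15]
28. n0.cnt = "ymxm"  [A.sig ++ "m"]

6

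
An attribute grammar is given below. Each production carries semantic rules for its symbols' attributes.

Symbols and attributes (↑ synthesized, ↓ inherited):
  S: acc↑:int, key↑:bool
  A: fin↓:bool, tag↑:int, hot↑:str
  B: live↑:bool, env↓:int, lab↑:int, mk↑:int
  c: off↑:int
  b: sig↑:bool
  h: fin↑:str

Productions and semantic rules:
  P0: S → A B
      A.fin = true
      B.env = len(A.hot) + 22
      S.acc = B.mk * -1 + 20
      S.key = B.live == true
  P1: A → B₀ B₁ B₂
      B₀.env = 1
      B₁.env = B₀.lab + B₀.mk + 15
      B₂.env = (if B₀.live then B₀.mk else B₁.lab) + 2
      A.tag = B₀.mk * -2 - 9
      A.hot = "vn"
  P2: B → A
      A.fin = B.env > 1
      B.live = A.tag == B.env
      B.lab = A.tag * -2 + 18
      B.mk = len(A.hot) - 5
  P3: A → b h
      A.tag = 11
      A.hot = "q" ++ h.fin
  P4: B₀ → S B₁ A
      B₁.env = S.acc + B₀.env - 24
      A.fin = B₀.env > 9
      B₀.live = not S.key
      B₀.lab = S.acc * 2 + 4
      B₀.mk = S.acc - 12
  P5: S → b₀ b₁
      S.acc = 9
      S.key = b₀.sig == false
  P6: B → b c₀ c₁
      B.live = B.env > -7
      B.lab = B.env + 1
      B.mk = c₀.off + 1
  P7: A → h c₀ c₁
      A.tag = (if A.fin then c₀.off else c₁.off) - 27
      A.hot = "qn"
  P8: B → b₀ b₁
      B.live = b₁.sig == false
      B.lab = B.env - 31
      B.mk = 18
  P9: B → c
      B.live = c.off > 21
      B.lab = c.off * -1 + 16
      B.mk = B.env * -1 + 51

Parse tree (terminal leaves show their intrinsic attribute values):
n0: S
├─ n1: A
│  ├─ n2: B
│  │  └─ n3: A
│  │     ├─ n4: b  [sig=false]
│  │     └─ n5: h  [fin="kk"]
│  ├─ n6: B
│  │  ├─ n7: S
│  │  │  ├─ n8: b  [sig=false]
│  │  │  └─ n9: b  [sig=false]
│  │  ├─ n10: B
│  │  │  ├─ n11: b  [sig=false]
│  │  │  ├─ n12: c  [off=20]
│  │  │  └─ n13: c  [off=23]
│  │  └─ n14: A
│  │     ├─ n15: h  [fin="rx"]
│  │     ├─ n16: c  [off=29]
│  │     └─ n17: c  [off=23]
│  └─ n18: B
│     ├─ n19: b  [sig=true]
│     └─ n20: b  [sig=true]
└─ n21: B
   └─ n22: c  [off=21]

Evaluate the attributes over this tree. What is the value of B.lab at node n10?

1. n1.fin = true  [true]
2. n2.env = 1  [1]
3. n3.fin = false  [B.env > 1]
4. n4.sig = false  [terminal]
5. n5.fin = "kk"  [terminal]
6. n3.tag = 11  [11]
7. n3.hot = "qkk"  ["q" ++ h.fin]
8. n2.live = false  [A.tag == B.env]
9. n2.lab = -4  [A.tag * -2 + 18]
10. n2.mk = -2  [len(A.hot) - 5]
11. n6.env = 9  [B₀.lab + B₀.mk + 15]
12. n8.sig = false  [terminal]
13. n9.sig = false  [terminal]
14. n7.acc = 9  [9]
15. n7.key = true  [b₀.sig == false]
16. n10.env = -6  [S.acc + B₀.env - 24]
17. n11.sig = false  [terminal]
18. n12.off = 20  [terminal]
19. n13.off = 23  [terminal]
20. n10.live = true  [B.env > -7]
21. n10.lab = -5  [B.env + 1]
22. n10.mk = 21  [c₀.off + 1]
23. n14.fin = false  [B₀.env > 9]
24. n15.fin = "rx"  [terminal]
25. n16.off = 29  [terminal]
26. n17.off = 23  [terminal]
27. n14.tag = -4  [(if A.fin then c₀.off else c₁.off) - 27]
28. n14.hot = "qn"  ["qn"]
29. n6.live = false  [not S.key]
30. n6.lab = 22  [S.acc * 2 + 4]
31. n6.mk = -3  [S.acc - 12]
32. n18.env = 24  [(if B₀.live then B₀.mk else B₁.lab) + 2]
33. n19.sig = true  [terminal]
34. n20.sig = true  [terminal]
35. n18.live = false  [b₁.sig == false]
36. n18.lab = -7  [B.env - 31]
37. n18.mk = 18  [18]
38. n1.tag = -5  [B₀.mk * -2 - 9]
39. n1.hot = "vn"  ["vn"]
40. n21.env = 24  [len(A.hot) + 22]
41. n22.off = 21  [terminal]
42. n21.live = false  [c.off > 21]
43. n21.lab = -5  [c.off * -1 + 16]
44. n21.mk = 27  [B.env * -1 + 51]
45. n0.acc = -7  [B.mk * -1 + 20]
46. n0.key = false  [B.live == true]

-5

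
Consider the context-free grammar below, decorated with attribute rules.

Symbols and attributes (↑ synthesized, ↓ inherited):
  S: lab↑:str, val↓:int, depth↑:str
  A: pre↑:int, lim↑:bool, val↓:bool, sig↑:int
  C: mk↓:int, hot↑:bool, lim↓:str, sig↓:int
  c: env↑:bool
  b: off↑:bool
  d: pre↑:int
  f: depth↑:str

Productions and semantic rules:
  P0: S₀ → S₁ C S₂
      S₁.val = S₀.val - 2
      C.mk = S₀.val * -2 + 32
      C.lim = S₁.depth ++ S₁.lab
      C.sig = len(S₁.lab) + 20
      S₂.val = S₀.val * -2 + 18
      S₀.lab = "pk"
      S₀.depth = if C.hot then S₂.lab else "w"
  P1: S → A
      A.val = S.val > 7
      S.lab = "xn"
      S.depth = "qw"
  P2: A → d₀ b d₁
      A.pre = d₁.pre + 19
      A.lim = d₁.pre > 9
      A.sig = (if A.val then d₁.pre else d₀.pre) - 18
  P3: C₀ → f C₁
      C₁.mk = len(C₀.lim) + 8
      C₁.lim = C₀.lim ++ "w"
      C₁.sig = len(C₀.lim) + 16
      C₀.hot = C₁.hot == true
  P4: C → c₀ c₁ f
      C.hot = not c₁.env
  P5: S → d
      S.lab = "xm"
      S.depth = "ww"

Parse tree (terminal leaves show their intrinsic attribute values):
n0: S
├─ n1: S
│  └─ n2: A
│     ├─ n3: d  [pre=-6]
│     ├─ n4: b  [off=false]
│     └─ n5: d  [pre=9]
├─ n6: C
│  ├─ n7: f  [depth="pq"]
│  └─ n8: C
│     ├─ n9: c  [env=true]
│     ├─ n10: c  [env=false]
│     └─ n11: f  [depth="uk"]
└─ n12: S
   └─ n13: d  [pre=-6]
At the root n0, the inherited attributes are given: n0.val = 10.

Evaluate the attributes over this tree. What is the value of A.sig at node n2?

-9

1. n0.val = 10  [given at root]
2. n1.val = 8  [S₀.val - 2]
3. n2.val = true  [S.val > 7]
4. n3.pre = -6  [terminal]
5. n4.off = false  [terminal]
6. n5.pre = 9  [terminal]
7. n2.pre = 28  [d₁.pre + 19]
8. n2.lim = false  [d₁.pre > 9]
9. n2.sig = -9  [(if A.val then d₁.pre else d₀.pre) - 18]
10. n1.lab = "xn"  ["xn"]
11. n1.depth = "qw"  ["qw"]
12. n6.mk = 12  [S₀.val * -2 + 32]
13. n6.lim = "qwxn"  [S₁.depth ++ S₁.lab]
14. n6.sig = 22  [len(S₁.lab) + 20]
15. n7.depth = "pq"  [terminal]
16. n8.mk = 12  [len(C₀.lim) + 8]
17. n8.lim = "qwxnw"  [C₀.lim ++ "w"]
18. n8.sig = 20  [len(C₀.lim) + 16]
19. n9.env = true  [terminal]
20. n10.env = false  [terminal]
21. n11.depth = "uk"  [terminal]
22. n8.hot = true  [not c₁.env]
23. n6.hot = true  [C₁.hot == true]
24. n12.val = -2  [S₀.val * -2 + 18]
25. n13.pre = -6  [terminal]
26. n12.lab = "xm"  ["xm"]
27. n12.depth = "ww"  ["ww"]
28. n0.lab = "pk"  ["pk"]
29. n0.depth = "xm"  [if C.hot then S₂.lab else "w"]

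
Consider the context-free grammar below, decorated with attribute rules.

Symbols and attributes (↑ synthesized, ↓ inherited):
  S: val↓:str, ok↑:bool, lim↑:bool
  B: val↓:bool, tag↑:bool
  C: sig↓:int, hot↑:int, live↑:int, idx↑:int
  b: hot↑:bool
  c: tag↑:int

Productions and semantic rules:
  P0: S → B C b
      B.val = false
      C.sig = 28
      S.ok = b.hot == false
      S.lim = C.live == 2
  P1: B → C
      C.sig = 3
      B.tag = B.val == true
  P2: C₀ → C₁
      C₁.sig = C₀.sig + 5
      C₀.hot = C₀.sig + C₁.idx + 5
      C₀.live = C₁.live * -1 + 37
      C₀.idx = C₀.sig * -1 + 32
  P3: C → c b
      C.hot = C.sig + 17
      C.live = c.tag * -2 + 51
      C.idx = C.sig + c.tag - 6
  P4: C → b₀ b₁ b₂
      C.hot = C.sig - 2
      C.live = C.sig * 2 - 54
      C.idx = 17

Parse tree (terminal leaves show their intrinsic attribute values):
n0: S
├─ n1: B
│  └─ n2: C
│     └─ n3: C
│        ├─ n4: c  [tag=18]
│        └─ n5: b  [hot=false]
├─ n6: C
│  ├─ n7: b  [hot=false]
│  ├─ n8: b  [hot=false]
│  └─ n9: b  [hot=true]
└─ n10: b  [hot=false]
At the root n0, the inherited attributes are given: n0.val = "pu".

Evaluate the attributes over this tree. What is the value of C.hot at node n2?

1. n0.val = "pu"  [given at root]
2. n1.val = false  [false]
3. n2.sig = 3  [3]
4. n3.sig = 8  [C₀.sig + 5]
5. n4.tag = 18  [terminal]
6. n5.hot = false  [terminal]
7. n3.hot = 25  [C.sig + 17]
8. n3.live = 15  [c.tag * -2 + 51]
9. n3.idx = 20  [C.sig + c.tag - 6]
10. n2.hot = 28  [C₀.sig + C₁.idx + 5]
11. n2.live = 22  [C₁.live * -1 + 37]
12. n2.idx = 29  [C₀.sig * -1 + 32]
13. n1.tag = false  [B.val == true]
14. n6.sig = 28  [28]
15. n7.hot = false  [terminal]
16. n8.hot = false  [terminal]
17. n9.hot = true  [terminal]
18. n6.hot = 26  [C.sig - 2]
19. n6.live = 2  [C.sig * 2 - 54]
20. n6.idx = 17  [17]
21. n10.hot = false  [terminal]
22. n0.ok = true  [b.hot == false]
23. n0.lim = true  [C.live == 2]

28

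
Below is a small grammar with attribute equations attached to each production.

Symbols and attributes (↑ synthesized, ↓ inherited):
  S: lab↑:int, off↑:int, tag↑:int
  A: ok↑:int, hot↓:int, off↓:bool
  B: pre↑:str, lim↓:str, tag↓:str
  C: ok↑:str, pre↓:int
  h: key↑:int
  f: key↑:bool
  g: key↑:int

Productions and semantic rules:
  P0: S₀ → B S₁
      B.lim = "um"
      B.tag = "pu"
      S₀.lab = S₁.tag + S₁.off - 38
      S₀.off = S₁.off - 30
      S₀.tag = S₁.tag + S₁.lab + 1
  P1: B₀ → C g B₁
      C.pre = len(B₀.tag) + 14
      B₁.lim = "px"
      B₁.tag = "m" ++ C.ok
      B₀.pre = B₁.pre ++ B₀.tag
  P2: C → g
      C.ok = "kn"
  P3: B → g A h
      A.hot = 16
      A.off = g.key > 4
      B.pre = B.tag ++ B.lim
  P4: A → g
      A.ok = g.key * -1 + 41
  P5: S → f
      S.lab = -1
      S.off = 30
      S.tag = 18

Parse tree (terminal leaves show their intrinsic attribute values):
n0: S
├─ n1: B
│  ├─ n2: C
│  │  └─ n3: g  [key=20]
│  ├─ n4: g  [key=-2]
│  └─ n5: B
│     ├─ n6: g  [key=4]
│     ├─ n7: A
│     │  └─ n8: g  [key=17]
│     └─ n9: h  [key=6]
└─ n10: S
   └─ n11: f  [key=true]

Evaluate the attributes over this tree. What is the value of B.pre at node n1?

"mknpxpu"

1. n1.lim = "um"  ["um"]
2. n1.tag = "pu"  ["pu"]
3. n2.pre = 16  [len(B₀.tag) + 14]
4. n3.key = 20  [terminal]
5. n2.ok = "kn"  ["kn"]
6. n4.key = -2  [terminal]
7. n5.lim = "px"  ["px"]
8. n5.tag = "mkn"  ["m" ++ C.ok]
9. n6.key = 4  [terminal]
10. n7.hot = 16  [16]
11. n7.off = false  [g.key > 4]
12. n8.key = 17  [terminal]
13. n7.ok = 24  [g.key * -1 + 41]
14. n9.key = 6  [terminal]
15. n5.pre = "mknpx"  [B.tag ++ B.lim]
16. n1.pre = "mknpxpu"  [B₁.pre ++ B₀.tag]
17. n11.key = true  [terminal]
18. n10.lab = -1  [-1]
19. n10.off = 30  [30]
20. n10.tag = 18  [18]
21. n0.lab = 10  [S₁.tag + S₁.off - 38]
22. n0.off = 0  [S₁.off - 30]
23. n0.tag = 18  [S₁.tag + S₁.lab + 1]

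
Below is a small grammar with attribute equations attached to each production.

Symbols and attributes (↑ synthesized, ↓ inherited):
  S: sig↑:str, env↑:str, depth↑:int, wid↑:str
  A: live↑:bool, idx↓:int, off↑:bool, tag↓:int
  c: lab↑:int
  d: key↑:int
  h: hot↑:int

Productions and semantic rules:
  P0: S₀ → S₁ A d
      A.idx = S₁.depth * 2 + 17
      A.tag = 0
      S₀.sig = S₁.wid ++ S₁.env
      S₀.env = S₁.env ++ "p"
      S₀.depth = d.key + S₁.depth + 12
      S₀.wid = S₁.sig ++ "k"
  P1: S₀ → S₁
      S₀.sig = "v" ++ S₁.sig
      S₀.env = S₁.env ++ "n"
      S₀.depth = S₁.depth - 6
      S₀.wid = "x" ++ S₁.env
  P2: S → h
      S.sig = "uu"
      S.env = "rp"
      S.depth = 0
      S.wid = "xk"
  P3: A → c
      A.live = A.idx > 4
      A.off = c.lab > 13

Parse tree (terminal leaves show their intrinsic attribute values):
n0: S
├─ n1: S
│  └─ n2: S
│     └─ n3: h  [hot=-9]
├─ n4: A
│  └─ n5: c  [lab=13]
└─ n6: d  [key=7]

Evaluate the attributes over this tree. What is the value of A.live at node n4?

true

1. n3.hot = -9  [terminal]
2. n2.sig = "uu"  ["uu"]
3. n2.env = "rp"  ["rp"]
4. n2.depth = 0  [0]
5. n2.wid = "xk"  ["xk"]
6. n1.sig = "vuu"  ["v" ++ S₁.sig]
7. n1.env = "rpn"  [S₁.env ++ "n"]
8. n1.depth = -6  [S₁.depth - 6]
9. n1.wid = "xrp"  ["x" ++ S₁.env]
10. n4.idx = 5  [S₁.depth * 2 + 17]
11. n4.tag = 0  [0]
12. n5.lab = 13  [terminal]
13. n4.live = true  [A.idx > 4]
14. n4.off = false  [c.lab > 13]
15. n6.key = 7  [terminal]
16. n0.sig = "xrprpn"  [S₁.wid ++ S₁.env]
17. n0.env = "rpnp"  [S₁.env ++ "p"]
18. n0.depth = 13  [d.key + S₁.depth + 12]
19. n0.wid = "vuuk"  [S₁.sig ++ "k"]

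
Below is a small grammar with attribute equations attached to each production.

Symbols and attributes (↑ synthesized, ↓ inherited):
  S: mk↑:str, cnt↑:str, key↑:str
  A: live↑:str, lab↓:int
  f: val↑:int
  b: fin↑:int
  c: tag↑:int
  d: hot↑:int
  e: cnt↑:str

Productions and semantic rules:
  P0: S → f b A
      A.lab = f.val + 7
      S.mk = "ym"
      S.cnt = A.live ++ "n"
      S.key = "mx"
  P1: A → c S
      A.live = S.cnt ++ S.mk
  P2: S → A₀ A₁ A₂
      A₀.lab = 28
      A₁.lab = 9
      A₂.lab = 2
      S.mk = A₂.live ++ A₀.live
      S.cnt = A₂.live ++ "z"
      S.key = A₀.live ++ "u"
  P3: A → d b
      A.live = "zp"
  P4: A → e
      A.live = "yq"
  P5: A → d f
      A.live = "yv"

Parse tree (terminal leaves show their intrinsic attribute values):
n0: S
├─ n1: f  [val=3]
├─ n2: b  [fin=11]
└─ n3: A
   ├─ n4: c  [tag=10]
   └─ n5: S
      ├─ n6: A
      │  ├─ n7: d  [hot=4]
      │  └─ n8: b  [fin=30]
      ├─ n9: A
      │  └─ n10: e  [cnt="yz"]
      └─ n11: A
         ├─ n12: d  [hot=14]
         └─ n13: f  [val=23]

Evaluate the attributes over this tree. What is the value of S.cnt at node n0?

1. n1.val = 3  [terminal]
2. n2.fin = 11  [terminal]
3. n3.lab = 10  [f.val + 7]
4. n4.tag = 10  [terminal]
5. n6.lab = 28  [28]
6. n7.hot = 4  [terminal]
7. n8.fin = 30  [terminal]
8. n6.live = "zp"  ["zp"]
9. n9.lab = 9  [9]
10. n10.cnt = "yz"  [terminal]
11. n9.live = "yq"  ["yq"]
12. n11.lab = 2  [2]
13. n12.hot = 14  [terminal]
14. n13.val = 23  [terminal]
15. n11.live = "yv"  ["yv"]
16. n5.mk = "yvzp"  [A₂.live ++ A₀.live]
17. n5.cnt = "yvz"  [A₂.live ++ "z"]
18. n5.key = "zpu"  [A₀.live ++ "u"]
19. n3.live = "yvzyvzp"  [S.cnt ++ S.mk]
20. n0.mk = "ym"  ["ym"]
21. n0.cnt = "yvzyvzpn"  [A.live ++ "n"]
22. n0.key = "mx"  ["mx"]

"yvzyvzpn"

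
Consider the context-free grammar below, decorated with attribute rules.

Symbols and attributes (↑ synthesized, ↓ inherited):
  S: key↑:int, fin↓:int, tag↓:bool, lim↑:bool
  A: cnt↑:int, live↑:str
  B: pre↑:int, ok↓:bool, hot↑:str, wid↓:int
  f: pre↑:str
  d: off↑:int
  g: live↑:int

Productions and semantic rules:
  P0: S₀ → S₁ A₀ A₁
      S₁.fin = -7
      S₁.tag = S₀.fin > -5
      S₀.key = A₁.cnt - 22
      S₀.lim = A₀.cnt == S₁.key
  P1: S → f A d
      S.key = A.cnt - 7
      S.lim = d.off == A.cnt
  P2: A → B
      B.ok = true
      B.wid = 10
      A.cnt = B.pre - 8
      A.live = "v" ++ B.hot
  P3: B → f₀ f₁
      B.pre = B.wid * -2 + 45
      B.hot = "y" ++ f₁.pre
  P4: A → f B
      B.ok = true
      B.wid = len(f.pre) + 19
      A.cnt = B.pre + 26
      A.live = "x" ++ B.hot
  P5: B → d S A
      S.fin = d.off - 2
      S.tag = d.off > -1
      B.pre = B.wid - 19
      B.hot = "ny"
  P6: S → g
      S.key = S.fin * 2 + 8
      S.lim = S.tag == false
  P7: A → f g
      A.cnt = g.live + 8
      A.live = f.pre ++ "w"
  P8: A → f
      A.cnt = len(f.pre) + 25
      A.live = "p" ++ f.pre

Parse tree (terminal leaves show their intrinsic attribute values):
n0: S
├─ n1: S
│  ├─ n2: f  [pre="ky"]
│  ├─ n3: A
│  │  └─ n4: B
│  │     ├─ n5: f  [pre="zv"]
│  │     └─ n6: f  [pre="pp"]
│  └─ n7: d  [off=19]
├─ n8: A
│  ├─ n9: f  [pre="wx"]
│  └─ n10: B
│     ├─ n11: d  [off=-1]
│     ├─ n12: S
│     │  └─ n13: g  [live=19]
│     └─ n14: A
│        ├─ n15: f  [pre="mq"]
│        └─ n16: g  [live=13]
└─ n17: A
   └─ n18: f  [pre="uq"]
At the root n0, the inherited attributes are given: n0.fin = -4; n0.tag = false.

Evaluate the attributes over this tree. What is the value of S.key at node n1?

10

1. n0.fin = -4  [given at root]
2. n0.tag = false  [given at root]
3. n1.fin = -7  [-7]
4. n1.tag = true  [S₀.fin > -5]
5. n2.pre = "ky"  [terminal]
6. n4.ok = true  [true]
7. n4.wid = 10  [10]
8. n5.pre = "zv"  [terminal]
9. n6.pre = "pp"  [terminal]
10. n4.pre = 25  [B.wid * -2 + 45]
11. n4.hot = "ypp"  ["y" ++ f₁.pre]
12. n3.cnt = 17  [B.pre - 8]
13. n3.live = "vypp"  ["v" ++ B.hot]
14. n7.off = 19  [terminal]
15. n1.key = 10  [A.cnt - 7]
16. n1.lim = false  [d.off == A.cnt]
17. n9.pre = "wx"  [terminal]
18. n10.ok = true  [true]
19. n10.wid = 21  [len(f.pre) + 19]
20. n11.off = -1  [terminal]
21. n12.fin = -3  [d.off - 2]
22. n12.tag = false  [d.off > -1]
23. n13.live = 19  [terminal]
24. n12.key = 2  [S.fin * 2 + 8]
25. n12.lim = true  [S.tag == false]
26. n15.pre = "mq"  [terminal]
27. n16.live = 13  [terminal]
28. n14.cnt = 21  [g.live + 8]
29. n14.live = "mqw"  [f.pre ++ "w"]
30. n10.pre = 2  [B.wid - 19]
31. n10.hot = "ny"  ["ny"]
32. n8.cnt = 28  [B.pre + 26]
33. n8.live = "xny"  ["x" ++ B.hot]
34. n18.pre = "uq"  [terminal]
35. n17.cnt = 27  [len(f.pre) + 25]
36. n17.live = "puq"  ["p" ++ f.pre]
37. n0.key = 5  [A₁.cnt - 22]
38. n0.lim = false  [A₀.cnt == S₁.key]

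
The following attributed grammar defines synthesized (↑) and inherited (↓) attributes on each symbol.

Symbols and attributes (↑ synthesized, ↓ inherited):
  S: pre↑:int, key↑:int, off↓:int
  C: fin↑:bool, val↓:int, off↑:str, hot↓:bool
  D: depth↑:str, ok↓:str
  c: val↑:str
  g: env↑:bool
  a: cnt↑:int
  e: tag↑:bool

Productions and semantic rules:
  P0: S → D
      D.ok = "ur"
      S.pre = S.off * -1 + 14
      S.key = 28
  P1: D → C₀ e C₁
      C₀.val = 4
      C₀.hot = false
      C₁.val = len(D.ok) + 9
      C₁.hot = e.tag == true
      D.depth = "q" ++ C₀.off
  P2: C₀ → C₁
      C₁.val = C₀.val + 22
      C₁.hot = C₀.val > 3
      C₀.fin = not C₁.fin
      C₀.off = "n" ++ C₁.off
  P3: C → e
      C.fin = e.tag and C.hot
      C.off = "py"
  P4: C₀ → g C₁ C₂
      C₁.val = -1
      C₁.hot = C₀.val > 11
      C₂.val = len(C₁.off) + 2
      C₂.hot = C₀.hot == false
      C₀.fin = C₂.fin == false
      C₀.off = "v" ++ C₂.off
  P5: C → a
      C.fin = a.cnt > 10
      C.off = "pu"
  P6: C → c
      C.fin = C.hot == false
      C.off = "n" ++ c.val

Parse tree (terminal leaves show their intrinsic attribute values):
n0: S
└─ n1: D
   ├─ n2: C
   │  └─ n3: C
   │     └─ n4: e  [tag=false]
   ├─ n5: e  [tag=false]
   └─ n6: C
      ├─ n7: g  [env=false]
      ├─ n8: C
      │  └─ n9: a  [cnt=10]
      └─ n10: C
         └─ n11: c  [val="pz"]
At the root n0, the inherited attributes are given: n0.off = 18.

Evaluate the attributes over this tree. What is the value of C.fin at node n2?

1. n0.off = 18  [given at root]
2. n1.ok = "ur"  ["ur"]
3. n2.val = 4  [4]
4. n2.hot = false  [false]
5. n3.val = 26  [C₀.val + 22]
6. n3.hot = true  [C₀.val > 3]
7. n4.tag = false  [terminal]
8. n3.fin = false  [e.tag and C.hot]
9. n3.off = "py"  ["py"]
10. n2.fin = true  [not C₁.fin]
11. n2.off = "npy"  ["n" ++ C₁.off]
12. n5.tag = false  [terminal]
13. n6.val = 11  [len(D.ok) + 9]
14. n6.hot = false  [e.tag == true]
15. n7.env = false  [terminal]
16. n8.val = -1  [-1]
17. n8.hot = false  [C₀.val > 11]
18. n9.cnt = 10  [terminal]
19. n8.fin = false  [a.cnt > 10]
20. n8.off = "pu"  ["pu"]
21. n10.val = 4  [len(C₁.off) + 2]
22. n10.hot = true  [C₀.hot == false]
23. n11.val = "pz"  [terminal]
24. n10.fin = false  [C.hot == false]
25. n10.off = "npz"  ["n" ++ c.val]
26. n6.fin = true  [C₂.fin == false]
27. n6.off = "vnpz"  ["v" ++ C₂.off]
28. n1.depth = "qnpy"  ["q" ++ C₀.off]
29. n0.pre = -4  [S.off * -1 + 14]
30. n0.key = 28  [28]

true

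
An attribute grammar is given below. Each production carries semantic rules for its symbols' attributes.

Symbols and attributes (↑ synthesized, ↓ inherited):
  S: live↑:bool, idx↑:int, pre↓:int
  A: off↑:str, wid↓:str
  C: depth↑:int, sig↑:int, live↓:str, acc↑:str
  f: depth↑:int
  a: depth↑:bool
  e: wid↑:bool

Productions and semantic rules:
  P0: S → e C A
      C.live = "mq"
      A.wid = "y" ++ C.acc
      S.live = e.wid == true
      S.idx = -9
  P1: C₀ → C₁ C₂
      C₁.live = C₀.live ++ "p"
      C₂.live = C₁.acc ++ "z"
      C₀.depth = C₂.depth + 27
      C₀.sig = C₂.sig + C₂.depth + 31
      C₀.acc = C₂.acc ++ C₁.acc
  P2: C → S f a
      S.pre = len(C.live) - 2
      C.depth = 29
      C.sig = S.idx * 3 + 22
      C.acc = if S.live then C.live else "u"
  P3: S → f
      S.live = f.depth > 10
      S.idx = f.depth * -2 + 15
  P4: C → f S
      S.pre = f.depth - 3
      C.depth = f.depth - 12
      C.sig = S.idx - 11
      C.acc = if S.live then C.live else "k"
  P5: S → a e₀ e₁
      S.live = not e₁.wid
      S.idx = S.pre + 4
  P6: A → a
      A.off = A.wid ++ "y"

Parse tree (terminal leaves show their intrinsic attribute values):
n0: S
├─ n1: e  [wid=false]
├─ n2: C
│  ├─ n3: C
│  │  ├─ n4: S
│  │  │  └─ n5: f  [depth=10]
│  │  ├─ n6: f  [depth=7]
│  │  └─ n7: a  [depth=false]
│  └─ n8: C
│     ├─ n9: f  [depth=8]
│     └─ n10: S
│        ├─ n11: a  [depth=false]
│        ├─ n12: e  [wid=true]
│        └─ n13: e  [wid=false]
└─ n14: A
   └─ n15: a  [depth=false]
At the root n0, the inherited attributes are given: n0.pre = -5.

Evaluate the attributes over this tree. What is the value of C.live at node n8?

"uz"

1. n0.pre = -5  [given at root]
2. n1.wid = false  [terminal]
3. n2.live = "mq"  ["mq"]
4. n3.live = "mqp"  [C₀.live ++ "p"]
5. n4.pre = 1  [len(C.live) - 2]
6. n5.depth = 10  [terminal]
7. n4.live = false  [f.depth > 10]
8. n4.idx = -5  [f.depth * -2 + 15]
9. n6.depth = 7  [terminal]
10. n7.depth = false  [terminal]
11. n3.depth = 29  [29]
12. n3.sig = 7  [S.idx * 3 + 22]
13. n3.acc = "u"  [if S.live then C.live else "u"]
14. n8.live = "uz"  [C₁.acc ++ "z"]
15. n9.depth = 8  [terminal]
16. n10.pre = 5  [f.depth - 3]
17. n11.depth = false  [terminal]
18. n12.wid = true  [terminal]
19. n13.wid = false  [terminal]
20. n10.live = true  [not e₁.wid]
21. n10.idx = 9  [S.pre + 4]
22. n8.depth = -4  [f.depth - 12]
23. n8.sig = -2  [S.idx - 11]
24. n8.acc = "uz"  [if S.live then C.live else "k"]
25. n2.depth = 23  [C₂.depth + 27]
26. n2.sig = 25  [C₂.sig + C₂.depth + 31]
27. n2.acc = "uzu"  [C₂.acc ++ C₁.acc]
28. n14.wid = "yuzu"  ["y" ++ C.acc]
29. n15.depth = false  [terminal]
30. n14.off = "yuzuy"  [A.wid ++ "y"]
31. n0.live = false  [e.wid == true]
32. n0.idx = -9  [-9]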